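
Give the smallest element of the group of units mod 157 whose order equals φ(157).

φ(157) = 157 − 1 = 156 = 2^2 · 3 · 13.
Test candidates g = 2, 3, … against the prime factors q ∈ {2, 3, 13} of φ(157): g is a generator iff g^(156/q) ≢ 1 for every such q.
g = 2: 2^78 ≡ 156; 2^52 ≡ 1 — hits 1, so not a primitive root.
g = 3: 3^78 ≡ 1 — hits 1, so not a primitive root.
g = 4: 4^78 ≡ 1 — hits 1, so not a primitive root.
g = 5: 5^78 ≡ 156; 5^52 ≡ 12; 5^12 ≡ 130 — none is 1, so 5 is a primitive root.
So 5 is the smallest generator of (Z/157Z)^×.

5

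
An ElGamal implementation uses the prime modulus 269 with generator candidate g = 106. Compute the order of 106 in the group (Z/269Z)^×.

268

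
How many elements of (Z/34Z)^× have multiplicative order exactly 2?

φ(34) = φ(2)·φ(17) = 1·16 = 16 = 2^4.
In a cyclic group of order 16, there are φ(d) elements of order d for each divisor d of 16, and zero for non-divisors.
2 | 16, and φ(2) = 2 − 1 = 1.

1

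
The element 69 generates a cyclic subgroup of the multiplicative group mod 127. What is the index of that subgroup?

By Lagrange's theorem, ord_127(69) divides φ(127) = 127 − 1 = 126 = 2 · 3^2 · 7.
Divisors of 126: 1, 2, 3, 6, 7, 9, 14, 18, 21, 42, 63, 126.
Compute 69^d (mod 127) for the divisors d until we hit 1:
69^1 ≡ 69 (mod 127)
69^2 ≡ 62 (mod 127)
69^3 ≡ 87 (mod 127)
69^6 ≡ 76 (mod 127)
69^7 ≡ 37 (mod 127)
69^9 ≡ 8 (mod 127)
69^14 ≡ 99 (mod 127)
69^18 ≡ 64 (mod 127)
69^21 ≡ 107 (mod 127)
69^42 ≡ 19 (mod 127)
69^63 ≡ 1 (mod 127) ✓
The order of 69 is 63, so the subgroup it generates has 63 elements.
Index = |(Z/127Z)^×| / |⟨69⟩| = 126 / 63 = 2.

2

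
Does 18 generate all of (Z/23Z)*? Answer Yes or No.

No

φ(23) = 23 − 1 = 22 = 2 · 11.
An element g generates (Z/23Z)^× iff g^(22/q) ≢ 1 (mod 23) for each prime q ∈ {2, 11}.
18^11 ≡ 1 (mod 23)  [q = 2: ≡ 1 ✗]
18^2 ≡ 2 (mod 23)  [q = 11: ≢ 1 ✓]
The check at q = 2 fails, so 18 generates a proper subgroup.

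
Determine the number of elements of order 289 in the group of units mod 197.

φ(197) = 197 − 1 = 196 = 2^2 · 7^2.
Since (Z/197Z)^× is cyclic of order 196, the number of elements of order d is φ(d) when d | 196 and 0 otherwise.
Here 196 is not a multiple of 289, so there are no elements of order 289.

0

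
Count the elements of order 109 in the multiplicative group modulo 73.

0

φ(73) = 73 − 1 = 72 = 2^3 · 3^2.
Since (Z/73Z)^× is cyclic of order 72, the number of elements of order d is φ(d) when d | 72 and 0 otherwise.
109 does not divide 72, so no element of (Z/73Z)^× has order 109.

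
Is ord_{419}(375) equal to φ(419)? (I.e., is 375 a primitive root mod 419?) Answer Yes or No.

No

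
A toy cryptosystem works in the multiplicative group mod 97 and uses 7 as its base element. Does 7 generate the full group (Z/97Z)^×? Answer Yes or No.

Yes

φ(97) = 97 − 1 = 96 = 2^5 · 3.
7 is a primitive root mod 97 iff 7^(φ(97)/q) ≢ 1 for every prime q | φ(97), i.e. q ∈ {2, 3}.
7^48 ≡ 96 (mod 97)  [q = 2: ≢ 1 ✓]
7^32 ≡ 35 (mod 97)  [q = 3: ≢ 1 ✓]
All checks pass, so 7 has order 96 and is a primitive root modulo 97.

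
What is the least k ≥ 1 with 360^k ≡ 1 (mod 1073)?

ord(360) | φ(1073) = φ(29·37) = (29−1)·(37−1) = 28·36 = 1008 = 2^4 · 3^2 · 7.
Divisors of 1008: 1, 2, 3, 4, 6, 7, 8, 9, 12, 14, 16, 18, 21, 24, 28, 36, 42, 48, 56, 63, 72, 84, 112, 126, 144, 168, 252, 336, 504, 1008.
Test each divisor d:
360^1 ≡ 360 (mod 1073)
360^2 ≡ 840 (mod 1073)
360^3 ≡ 887 (mod 1073)
360^4 ≡ 639 (mod 1073)
360^6 ≡ 260 (mod 1073)
360^7 ≡ 249 (mod 1073)
360^8 ≡ 581 (mod 1073)
360^9 ≡ 998 (mod 1073)
360^12 ≡ 1 (mod 1073) ✓
Therefore the multiplicative order of 360 modulo 1073 is 12.

12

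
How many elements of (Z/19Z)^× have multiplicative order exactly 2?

1

φ(19) = 19 − 1 = 18 = 2 · 3^2.
(Z/19Z)^× is cyclic (|G| = 18); a cyclic group of order m has exactly φ(d) elements of each order d | m, and none otherwise.
2 | 18, and φ(2) = 2 − 1 = 1.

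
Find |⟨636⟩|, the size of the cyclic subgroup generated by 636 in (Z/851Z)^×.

198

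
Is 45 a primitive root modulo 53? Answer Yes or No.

φ(53) = 53 − 1 = 52 = 2^2 · 13.
An element g generates (Z/53Z)^× iff g^(52/q) ≢ 1 (mod 53) for each prime q ∈ {2, 13}.
45^26 ≡ 52 (mod 53)  [q = 2: ≢ 1 ✓]
45^4 ≡ 15 (mod 53)  [q = 13: ≢ 1 ✓]
Every test exponent gives a nontrivial residue, hence 45 generates the full group.

Yes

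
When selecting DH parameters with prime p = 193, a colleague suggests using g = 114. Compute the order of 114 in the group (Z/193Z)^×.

192

The order of 114 must divide φ(193) = 193 − 1 = 192 = 2^6 · 3.
Divisors of 192: 1, 2, 3, 4, 6, 8, 12, 16, 24, 32, 48, 64, 96, 192.
Test each divisor d:
114^1 ≡ 114
114^2 ≡ 65
114^3 ≡ 76
114^4 ≡ 172
114^6 ≡ 179
114^8 ≡ 55
114^12 ≡ 3
114^16 ≡ 130
114^24 ≡ 9
114^32 ≡ 109
114^48 ≡ 81
114^64 ≡ 108
114^96 ≡ 192
114^192 ≡ 1
Hence ord(114) = 192.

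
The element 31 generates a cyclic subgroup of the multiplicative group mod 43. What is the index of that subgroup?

The order of 31 must divide φ(43) = 43 − 1 = 42 = 2 · 3 · 7.
Divisors of 42: 1, 2, 3, 6, 7, 14, 21, 42.
Evaluate successive powers at the divisors of 42:
31^1 ≡ 31 (mod 43)
31^2 ≡ 15 (mod 43)
31^3 ≡ 35 (mod 43)
31^6 ≡ 21 (mod 43)
31^7 ≡ 6 (mod 43)
31^14 ≡ 36 (mod 43)
31^21 ≡ 1 (mod 43) ✓
So ord_43(31) = 21, hence |⟨31⟩| = 21.
[(Z/43Z)^× : ⟨31⟩] = 42/21 = 2.

2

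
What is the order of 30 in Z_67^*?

6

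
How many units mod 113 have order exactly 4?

2

φ(113) = 113 − 1 = 112 = 2^4 · 7.
(Z/113Z)^× is cyclic (|G| = 112); a cyclic group of order m has exactly φ(d) elements of each order d | m, and none otherwise.
4 = 2^2 divides 112, and φ(4) = 2.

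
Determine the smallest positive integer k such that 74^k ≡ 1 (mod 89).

88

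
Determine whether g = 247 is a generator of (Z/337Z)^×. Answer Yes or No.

φ(337) = 337 − 1 = 336 = 2^4 · 3 · 7.
Test 247^(336/q) mod 337 for each prime factor q of 336:
247^168 ≡ 336 (mod 337)  [q = 2: ≢ 1 ✓]
247^112 ≡ 208 (mod 337)  [q = 3: ≢ 1 ✓]
247^48 ≡ 52 (mod 337)  [q = 7: ≢ 1 ✓]
Every test exponent gives a nontrivial residue, hence 247 generates the full group.

Yes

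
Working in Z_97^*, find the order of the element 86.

48

Since 86 ∈ (Z/97Z)^×, its order divides φ(97) = 97 − 1 = 96 = 2^5 · 3.
Divisors of 96: 1, 2, 3, 4, 6, 8, 12, 16, 24, 32, 48, 96.
Test each divisor d:
86^1 ≡ 86 (mod 97)
86^2 ≡ 24 (mod 97)
86^3 ≡ 27 (mod 97)
86^4 ≡ 91 (mod 97)
86^6 ≡ 50 (mod 97)
86^8 ≡ 36 (mod 97)
86^12 ≡ 75 (mod 97)
86^16 ≡ 35 (mod 97)
86^24 ≡ 96 (mod 97)
86^32 ≡ 61 (mod 97)
86^48 ≡ 1 (mod 97) ✓
Therefore the multiplicative order of 86 modulo 97 is 48.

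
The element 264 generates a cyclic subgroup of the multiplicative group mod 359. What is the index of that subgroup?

2

Since 264 ∈ (Z/359Z)^×, its order divides φ(359) = 359 − 1 = 358 = 2 · 179.
Divisors of 358: 1, 2, 179, 358.
Test each divisor d:
264^1 ≡ 264 (mod 359)
264^2 ≡ 50 (mod 359)
264^179 ≡ 1 (mod 359) ✓
So ord_359(264) = 179, hence |⟨264⟩| = 179.
The index is φ(359) / ord(264) = 358 / 179 = 2.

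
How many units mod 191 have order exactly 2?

φ(191) = 191 − 1 = 190 = 2 · 5 · 19.
In a cyclic group of order 190, there are φ(d) elements of order d for each divisor d of 190, and zero for non-divisors.
2 | 190, and φ(2) = 2 − 1 = 1.

1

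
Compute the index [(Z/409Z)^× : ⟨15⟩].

2

Since 15 ∈ (Z/409Z)^×, its order divides φ(409) = 409 − 1 = 408 = 2^3 · 3 · 17.
Divisors of 408: 1, 2, 3, 4, 6, 8, 12, 17, 24, 34, 51, 68, 102, 136, 204, 408.
Compute 15^d (mod 409) for the divisors d until we hit 1:
15^1 ≡ 15 (mod 409)
15^2 ≡ 225 (mod 409)
15^3 ≡ 103 (mod 409)
15^4 ≡ 318 (mod 409)
15^6 ≡ 384 (mod 409)
15^8 ≡ 101 (mod 409)
15^12 ≡ 216 (mod 409)
15^17 ≡ 49 (mod 409)
15^24 ≡ 30 (mod 409)
15^34 ≡ 356 (mod 409)
15^51 ≡ 266 (mod 409)
15^68 ≡ 355 (mod 409)
15^102 ≡ 408 (mod 409)
15^136 ≡ 53 (mod 409)
15^204 ≡ 1 (mod 409) ✓
So ord_409(15) = 204, hence |⟨15⟩| = 204.
[(Z/409Z)^× : ⟨15⟩] = 408/204 = 2.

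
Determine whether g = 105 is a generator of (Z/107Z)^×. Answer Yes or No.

No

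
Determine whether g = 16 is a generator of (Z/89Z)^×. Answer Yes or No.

φ(89) = 89 − 1 = 88 = 2^3 · 11.
16 is a primitive root mod 89 iff 16^(φ(89)/q) ≢ 1 for every prime q | φ(89), i.e. q ∈ {2, 11}.
16^44 ≡ 1 (mod 89)  [q = 2: ≡ 1 ✗]
16^8 ≡ 45 (mod 89)  [q = 11: ≢ 1 ✓]
Since 16^44 ≡ 1, the order of 16 divides 44 < 88, so 16 is not a primitive root.

No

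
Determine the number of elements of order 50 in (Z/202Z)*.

20

φ(202) = φ(2)·φ(101) = 1·100 = 100 = 2^2 · 5^2.
(Z/202Z)^× is cyclic (|G| = 100); a cyclic group of order m has exactly φ(d) elements of each order d | m, and none otherwise.
50 = 2 · 5^2 divides 100, and φ(50) = 20.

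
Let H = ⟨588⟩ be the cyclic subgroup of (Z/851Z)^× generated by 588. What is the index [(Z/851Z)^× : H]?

By Lagrange's theorem, ord_851(588) divides φ(851) = φ(23·37) = (23−1)·(37−1) = 22·36 = 792 = 2^3 · 3^2 · 11.
Divisors of 792: 1, 2, 3, 4, 6, 8, 9, 11, 12, 18, 22, 24, 33, 36, 44, 66, 72, 88, 99, 132, 198, 264, 396, 792.
Check 588^d mod 851 for each divisor in increasing order:
588^1 ≡ 588 (mod 851)
588^2 ≡ 238 (mod 851)
588^3 ≡ 380 (mod 851)
588^4 ≡ 478 (mod 851)
588^6 ≡ 581 (mod 851)
588^8 ≡ 416 (mod 851)
588^9 ≡ 371 (mod 851)
588^11 ≡ 645 (mod 851)
588^12 ≡ 565 (mod 851)
588^18 ≡ 630 (mod 851)
588^22 ≡ 737 (mod 851)
588^24 ≡ 100 (mod 851)
588^33 ≡ 507 (mod 851)
588^36 ≡ 334 (mod 851)
588^44 ≡ 231 (mod 851)
588^66 ≡ 47 (mod 851)
588^72 ≡ 75 (mod 851)
588^88 ≡ 599 (mod 851)
588^99 ≡ 1 (mod 851) ✓
The order of 588 is 99, so the subgroup it generates has 99 elements.
[(Z/851Z)^× : ⟨588⟩] = 792/99 = 8.

8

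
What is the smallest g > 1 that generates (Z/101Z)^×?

2

φ(101) = 101 − 1 = 100 = 2^2 · 5^2.
g is a primitive root iff g^(100/q) ≢ 1 (mod 101) for each prime q ∈ {2, 5}.
g = 2: 2^50 ≡ 100; 2^20 ≡ 95 — none is 1, so 2 is a primitive root.
So 2 is the smallest generator of (Z/101Z)^×.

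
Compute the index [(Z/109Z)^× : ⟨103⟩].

1

ord(103) | φ(109) = 109 − 1 = 108 = 2^2 · 3^3.
Divisors of 108: 1, 2, 3, 4, 6, 9, 12, 18, 27, 36, 54, 108.
Evaluate successive powers at the divisors of 108:
103^1 ≡ 103
103^2 ≡ 36
103^3 ≡ 2
103^4 ≡ 97
103^6 ≡ 4
103^9 ≡ 8
103^12 ≡ 16
103^18 ≡ 64
103^27 ≡ 76
103^36 ≡ 63
103^54 ≡ 108
103^108 ≡ 1
The order of 103 is 108, so the subgroup it generates has 108 elements.
[(Z/109Z)^× : ⟨103⟩] = 108/108 = 1.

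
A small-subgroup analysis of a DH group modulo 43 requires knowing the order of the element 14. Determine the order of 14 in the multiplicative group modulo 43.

21

Since 14 ∈ (Z/43Z)^×, its order divides φ(43) = 43 − 1 = 42 = 2 · 3 · 7.
Divisors of 42: 1, 2, 3, 6, 7, 14, 21, 42.
Test each divisor d:
14^1 ≡ 14
14^2 ≡ 24
14^3 ≡ 35
14^6 ≡ 21
14^7 ≡ 36
14^14 ≡ 6
14^21 ≡ 1
Hence ord(14) = 21.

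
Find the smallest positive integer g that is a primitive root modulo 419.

2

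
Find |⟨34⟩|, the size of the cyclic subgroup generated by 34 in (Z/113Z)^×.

112

ord(34) | φ(113) = 113 − 1 = 112 = 2^4 · 7.
Divisors of 112: 1, 2, 4, 7, 8, 14, 16, 28, 56, 112.
Check 34^d mod 113 for each divisor in increasing order:
34^1 ≡ 34 (mod 113)
34^2 ≡ 26 (mod 113)
34^4 ≡ 111 (mod 113)
34^7 ≡ 40 (mod 113)
34^8 ≡ 4 (mod 113)
34^14 ≡ 18 (mod 113)
34^16 ≡ 16 (mod 113)
34^28 ≡ 98 (mod 113)
34^56 ≡ 112 (mod 113)
34^112 ≡ 1 (mod 113) ✓
So ord_113(34) = 112.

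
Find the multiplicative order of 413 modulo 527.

240

ord(413) | φ(527) = φ(17·31) = (17−1)·(31−1) = 16·30 = 480 = 2^5 · 3 · 5.
Divisors of 480: 1, 2, 3, 4, 5, 6, 8, 10, 12, 15, 16, 20, 24, 30, 32, 40, 48, 60, 80, 96, 120, 160, 240, 480.
Check 413^d mod 527 for each divisor in increasing order:
413^1 ≡ 413
413^2 ≡ 348
413^3 ≡ 380
413^4 ≡ 421
413^5 ≡ 490
413^6 ≡ 2
413^8 ≡ 169
413^10 ≡ 315
413^12 ≡ 4
413^15 ≡ 466
413^16 ≡ 103
413^20 ≡ 149
413^24 ≡ 16
413^30 ≡ 32
413^32 ≡ 69
413^40 ≡ 67
413^48 ≡ 256
413^60 ≡ 497
413^80 ≡ 273
413^96 ≡ 188
413^120 ≡ 373
413^160 ≡ 222
413^240 ≡ 1
Hence ord(413) = 240.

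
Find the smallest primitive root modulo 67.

φ(67) = 67 − 1 = 66 = 2 · 3 · 11.
g is a primitive root iff g^(66/q) ≢ 1 (mod 67) for each prime q ∈ {2, 3, 11}.
g = 2: 2^33 ≡ 66; 2^22 ≡ 37; 2^6 ≡ 64 — none is 1, so 2 is a primitive root.
So 2 is the smallest generator of (Z/67Z)^×.

2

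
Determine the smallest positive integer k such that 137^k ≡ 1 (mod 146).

Since 137 ∈ (Z/146Z)^×, its order divides φ(146) = φ(2)·φ(73) = 1·72 = 72 = 2^3 · 3^2.
Divisors of 72: 1, 2, 3, 4, 6, 8, 9, 12, 18, 24, 36, 72.
Compute 137^d (mod 146) for the divisors d until we hit 1:
137^1 ≡ 137 (mod 146)
137^2 ≡ 81 (mod 146)
137^3 ≡ 1 (mod 146) ✓
Hence ord(137) = 3.

3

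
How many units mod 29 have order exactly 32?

0

φ(29) = 29 − 1 = 28 = 2^2 · 7.
(Z/29Z)^× is cyclic (|G| = 28); a cyclic group of order m has exactly φ(d) elements of each order d | m, and none otherwise.
Since 32 ∤ 28, the count is 0.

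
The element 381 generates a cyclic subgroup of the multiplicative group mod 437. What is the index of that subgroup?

The order of 381 must divide φ(437) = φ(19·23) = (19−1)·(23−1) = 18·22 = 396 = 2^2 · 3^2 · 11.
Divisors of 396: 1, 2, 3, 4, 6, 9, 11, 12, 18, 22, 33, 36, 44, 66, 99, 132, 198, 396.
Test each divisor d:
381^1 ≡ 381
381^2 ≡ 77
381^3 ≡ 58
381^4 ≡ 248
381^6 ≡ 305
381^9 ≡ 210
381^11 ≡ 1
Thus |⟨381⟩| = ord(381) = 11.
[(Z/437Z)^× : ⟨381⟩] = 396/11 = 36.

36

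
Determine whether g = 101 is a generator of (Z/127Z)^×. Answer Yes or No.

Yes

φ(127) = 127 − 1 = 126 = 2 · 3^2 · 7.
Test 101^(126/q) mod 127 for each prime factor q of 126:
101^63 ≡ 126 (mod 127)  [q = 2: ≢ 1 ✓]
101^42 ≡ 107 (mod 127)  [q = 3: ≢ 1 ✓]
101^18 ≡ 8 (mod 127)  [q = 7: ≢ 1 ✓]
None equal 1, so ord_127(101) = 126: 101 is a primitive root.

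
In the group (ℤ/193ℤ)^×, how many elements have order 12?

4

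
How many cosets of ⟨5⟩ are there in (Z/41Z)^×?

2

The order of 5 must divide φ(41) = 41 − 1 = 40 = 2^3 · 5.
Divisors of 40: 1, 2, 4, 5, 8, 10, 20, 40.
Check 5^d mod 41 for each divisor in increasing order:
5^1 ≡ 5 (mod 41)
5^2 ≡ 25 (mod 41)
5^4 ≡ 10 (mod 41)
5^5 ≡ 9 (mod 41)
5^8 ≡ 18 (mod 41)
5^10 ≡ 40 (mod 41)
5^20 ≡ 1 (mod 41) ✓
So ord_41(5) = 20, hence |⟨5⟩| = 20.
Index = |(Z/41Z)^×| / |⟨5⟩| = 40 / 20 = 2.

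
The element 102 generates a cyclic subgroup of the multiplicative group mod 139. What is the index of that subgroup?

ord(102) | φ(139) = 139 − 1 = 138 = 2 · 3 · 23.
Divisors of 138: 1, 2, 3, 6, 23, 46, 69, 138.
Compute 102^d (mod 139) for the divisors d until we hit 1:
102^1 ≡ 102
102^2 ≡ 118
102^3 ≡ 82
102^6 ≡ 52
102^23 ≡ 43
102^46 ≡ 42
102^69 ≡ 138
102^138 ≡ 1
So ord_139(102) = 138, hence |⟨102⟩| = 138.
Index = |(Z/139Z)^×| / |⟨102⟩| = 138 / 138 = 1.

1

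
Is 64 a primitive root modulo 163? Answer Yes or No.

φ(163) = 163 − 1 = 162 = 2 · 3^4.
Test 64^(162/q) mod 163 for each prime factor q of 162:
64^81 ≡ 1 (mod 163)  [q = 2: ≡ 1 ✗]
64^54 ≡ 1 (mod 163)  [q = 3: ≡ 1 ✗]
Since 64^81 ≡ 1, the order of 64 divides 81 < 162, so 64 is not a primitive root.

No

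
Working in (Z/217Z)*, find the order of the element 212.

Since 212 ∈ (Z/217Z)^×, its order divides φ(217) = φ(7·31) = (7−1)·(31−1) = 6·30 = 180 = 2^2 · 3^2 · 5.
Divisors of 180: 1, 2, 3, 4, 5, 6, 9, 10, 12, 15, 18, 20, 30, 36, 45, 60, 90, 180.
Test each divisor d:
212^1 ≡ 212
212^2 ≡ 25
212^3 ≡ 92
212^4 ≡ 191
212^5 ≡ 130
212^6 ≡ 1
Therefore the multiplicative order of 212 modulo 217 is 6.

6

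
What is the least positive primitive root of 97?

5

φ(97) = 97 − 1 = 96 = 2^5 · 3.
g is a primitive root iff g^(96/q) ≢ 1 (mod 97) for each prime q ∈ {2, 3}.
g = 2: 2^48 ≡ 1 — hits 1, so not a primitive root.
g = 3: 3^48 ≡ 1 — hits 1, so not a primitive root.
g = 4: 4^48 ≡ 1 — hits 1, so not a primitive root.
g = 5: 5^48 ≡ 96; 5^32 ≡ 35 — none is 1, so 5 is a primitive root.
The smallest primitive root modulo 97 is 5.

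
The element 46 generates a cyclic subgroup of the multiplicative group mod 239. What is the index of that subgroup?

By Lagrange's theorem, ord_239(46) divides φ(239) = 239 − 1 = 238 = 2 · 7 · 17.
Divisors of 238: 1, 2, 7, 14, 17, 34, 119, 238.
Evaluate successive powers at the divisors of 238:
46^1 ≡ 46 (mod 239)
46^2 ≡ 204 (mod 239)
46^7 ≡ 217 (mod 239)
46^14 ≡ 6 (mod 239)
46^17 ≡ 139 (mod 239)
46^34 ≡ 201 (mod 239)
46^119 ≡ 238 (mod 239)
46^238 ≡ 1 (mod 239) ✓
So ord_239(46) = 238, hence |⟨46⟩| = 238.
[(Z/239Z)^× : ⟨46⟩] = 238/238 = 1.

1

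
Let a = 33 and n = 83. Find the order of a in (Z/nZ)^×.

By Lagrange's theorem, ord_83(33) divides φ(83) = 83 − 1 = 82 = 2 · 41.
Divisors of 82: 1, 2, 41, 82.
Compute 33^d (mod 83) for the divisors d until we hit 1:
33^1 ≡ 33 (mod 83)
33^2 ≡ 10 (mod 83)
33^41 ≡ 1 (mod 83) ✓
So ord_83(33) = 41.

41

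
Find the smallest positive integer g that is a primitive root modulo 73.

φ(73) = 73 − 1 = 72 = 2^3 · 3^2.
Test candidates g = 2, 3, … against the prime factors q ∈ {2, 3} of φ(73): g is a generator iff g^(72/q) ≢ 1 for every such q.
g = 2: 2^36 ≡ 1 — hits 1, so not a primitive root.
g = 3: 3^36 ≡ 1 — hits 1, so not a primitive root.
g = 4: 4^36 ≡ 1 — hits 1, so not a primitive root.
g = 5: 5^36 ≡ 72; 5^24 ≡ 8 — none is 1, so 5 is a primitive root.
So 5 is the smallest generator of (Z/73Z)^×.

5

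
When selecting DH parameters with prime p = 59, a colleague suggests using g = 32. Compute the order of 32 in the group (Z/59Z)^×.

Since 32 ∈ (Z/59Z)^×, its order divides φ(59) = 59 − 1 = 58 = 2 · 29.
Divisors of 58: 1, 2, 29, 58.
Test each divisor d:
32^1 ≡ 32
32^2 ≡ 21
32^29 ≡ 58
32^58 ≡ 1
Hence ord(32) = 58.

58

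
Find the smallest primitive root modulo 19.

φ(19) = 19 − 1 = 18 = 2 · 3^2.
g is a primitive root iff g^(18/q) ≢ 1 (mod 19) for each prime q ∈ {2, 3}.
g = 2: 2^9 ≡ 18; 2^6 ≡ 7 — none is 1, so 2 is a primitive root.
Hence the least primitive root of 19 is 2.

2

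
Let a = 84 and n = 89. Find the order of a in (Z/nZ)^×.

The order of 84 must divide φ(89) = 89 − 1 = 88 = 2^3 · 11.
Divisors of 88: 1, 2, 4, 8, 11, 22, 44, 88.
Test each divisor d:
84^1 ≡ 84
84^2 ≡ 25
84^4 ≡ 2
84^8 ≡ 4
84^11 ≡ 34
84^22 ≡ 88
84^44 ≡ 1
Therefore the multiplicative order of 84 modulo 89 is 44.

44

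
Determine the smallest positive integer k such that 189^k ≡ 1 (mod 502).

125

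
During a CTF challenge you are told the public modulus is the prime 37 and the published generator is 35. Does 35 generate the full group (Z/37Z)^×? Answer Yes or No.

φ(37) = 37 − 1 = 36 = 2^2 · 3^2.
An element g generates (Z/37Z)^× iff g^(36/q) ≢ 1 (mod 37) for each prime q ∈ {2, 3}.
35^18 ≡ 36 (mod 37)  [q = 2: ≢ 1 ✓]
35^12 ≡ 26 (mod 37)  [q = 3: ≢ 1 ✓]
None equal 1, so ord_37(35) = 36: 35 is a primitive root.

Yes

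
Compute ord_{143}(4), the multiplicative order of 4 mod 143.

30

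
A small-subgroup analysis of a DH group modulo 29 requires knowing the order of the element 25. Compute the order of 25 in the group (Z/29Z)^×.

7

Since 25 ∈ (Z/29Z)^×, its order divides φ(29) = 29 − 1 = 28 = 2^2 · 7.
Divisors of 28: 1, 2, 4, 7, 14, 28.
Check 25^d mod 29 for each divisor in increasing order:
25^1 ≡ 25 (mod 29)
25^2 ≡ 16 (mod 29)
25^4 ≡ 24 (mod 29)
25^7 ≡ 1 (mod 29) ✓
Hence ord(25) = 7.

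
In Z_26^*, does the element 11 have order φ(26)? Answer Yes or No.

φ(26) = φ(2)·φ(13) = 1·12 = 12 = 2^2 · 3.
Test 11^(12/q) mod 26 for each prime factor q of 12:
11^6 ≡ 25 (mod 26)  [q = 2: ≢ 1 ✓]
11^4 ≡ 3 (mod 26)  [q = 3: ≢ 1 ✓]
Every test exponent gives a nontrivial residue, hence 11 generates the full group.

Yes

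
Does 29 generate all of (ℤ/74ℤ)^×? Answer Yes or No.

φ(74) = φ(2)·φ(37) = 1·36 = 36 = 2^2 · 3^2.
An element g generates (Z/74Z)^× iff g^(36/q) ≢ 1 (mod 74) for each prime q ∈ {2, 3}.
29^18 ≡ 73 (mod 74)  [q = 2: ≢ 1 ✓]
29^12 ≡ 1 (mod 74)  [q = 3: ≡ 1 ✗]
Since 29^12 ≡ 1, the order of 29 divides 12 < 36, so 29 is not a primitive root.

No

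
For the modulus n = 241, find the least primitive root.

φ(241) = 241 − 1 = 240 = 2^4 · 3 · 5.
g is a primitive root iff g^(240/q) ≢ 1 (mod 241) for each prime q ∈ {2, 3, 5}.
g = 2: 2^120 ≡ 1 — hits 1, so not a primitive root.
g = 3: 3^120 ≡ 1 — hits 1, so not a primitive root.
g = 4: 4^120 ≡ 1 — hits 1, so not a primitive root.
g = 5: 5^120 ≡ 1 — hits 1, so not a primitive root.
g = 6: 6^120 ≡ 1 — hits 1, so not a primitive root.
g = 7: 7^120 ≡ 240; 7^80 ≡ 15; 7^48 ≡ 91 — none is 1, so 7 is a primitive root.
So 7 is the smallest generator of (Z/241Z)^×.

7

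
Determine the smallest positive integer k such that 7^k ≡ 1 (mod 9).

3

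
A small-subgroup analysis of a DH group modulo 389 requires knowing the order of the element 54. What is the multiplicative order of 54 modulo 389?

By Lagrange's theorem, ord_389(54) divides φ(389) = 389 − 1 = 388 = 2^2 · 97.
Divisors of 388: 1, 2, 4, 97, 194, 388.
Compute 54^d (mod 389) for the divisors d until we hit 1:
54^1 ≡ 54 (mod 389)
54^2 ≡ 193 (mod 389)
54^4 ≡ 294 (mod 389)
54^97 ≡ 388 (mod 389)
54^194 ≡ 1 (mod 389) ✓
Hence ord(54) = 194.

194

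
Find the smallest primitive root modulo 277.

5

φ(277) = 277 − 1 = 276 = 2^2 · 3 · 23.
Test candidates g = 2, 3, … against the prime factors q ∈ {2, 3, 23} of φ(277): g is a generator iff g^(276/q) ≢ 1 for every such q.
g = 2: 2^138 ≡ 276; 2^92 ≡ 1 — hits 1, so not a primitive root.
g = 3: 3^138 ≡ 1 — hits 1, so not a primitive root.
g = 4: 4^138 ≡ 1 — hits 1, so not a primitive root.
g = 5: 5^138 ≡ 276; 5^92 ≡ 116; 5^12 ≡ 27 — none is 1, so 5 is a primitive root.
The smallest primitive root modulo 277 is 5.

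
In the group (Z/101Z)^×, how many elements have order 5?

φ(101) = 101 − 1 = 100 = 2^2 · 5^2.
In a cyclic group of order 100, there are φ(d) elements of order d for each divisor d of 100, and zero for non-divisors.
5 | 100, and φ(5) = 5 − 1 = 4.

4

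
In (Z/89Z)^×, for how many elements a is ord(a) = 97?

0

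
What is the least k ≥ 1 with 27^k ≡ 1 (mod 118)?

Since 27 ∈ (Z/118Z)^×, its order divides φ(118) = φ(2)·φ(59) = 1·58 = 58 = 2 · 29.
Divisors of 58: 1, 2, 29, 58.
Compute 27^d (mod 118) for the divisors d until we hit 1:
27^1 ≡ 27
27^2 ≡ 21
27^29 ≡ 1
So ord_118(27) = 29.

29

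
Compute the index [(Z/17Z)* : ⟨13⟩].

4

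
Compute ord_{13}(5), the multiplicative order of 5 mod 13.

4

By Lagrange's theorem, ord_13(5) divides φ(13) = 13 − 1 = 12 = 2^2 · 3.
Divisors of 12: 1, 2, 3, 4, 6, 12.
Evaluate successive powers at the divisors of 12:
5^1 ≡ 5 (mod 13)
5^2 ≡ 12 (mod 13)
5^3 ≡ 8 (mod 13)
5^4 ≡ 1 (mod 13) ✓
Hence ord(5) = 4.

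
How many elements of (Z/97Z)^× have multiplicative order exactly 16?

φ(97) = 97 − 1 = 96 = 2^5 · 3.
In a cyclic group of order 96, there are φ(d) elements of order d for each divisor d of 96, and zero for non-divisors.
16 = 2^4 divides 96, and φ(16) = 8.

8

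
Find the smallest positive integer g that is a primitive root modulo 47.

5

φ(47) = 47 − 1 = 46 = 2 · 23.
Test candidates g = 2, 3, … against the prime factors q ∈ {2, 23} of φ(47): g is a generator iff g^(46/q) ≢ 1 for every such q.
g = 2: 2^23 ≡ 1 — hits 1, so not a primitive root.
g = 3: 3^23 ≡ 1 — hits 1, so not a primitive root.
g = 4: 4^23 ≡ 1 — hits 1, so not a primitive root.
g = 5: 5^23 ≡ 46; 5^2 ≡ 25 — none is 1, so 5 is a primitive root.
The smallest primitive root modulo 47 is 5.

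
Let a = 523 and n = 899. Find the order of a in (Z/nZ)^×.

10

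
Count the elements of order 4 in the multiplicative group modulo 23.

0

φ(23) = 23 − 1 = 22 = 2 · 11.
In a cyclic group of order 22, there are φ(d) elements of order d for each divisor d of 22, and zero for non-divisors.
4 does not divide 22, so no element of (Z/23Z)^× has order 4.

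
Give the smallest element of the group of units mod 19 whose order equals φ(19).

φ(19) = 19 − 1 = 18 = 2 · 3^2.
Test candidates g = 2, 3, … against the prime factors q ∈ {2, 3} of φ(19): g is a generator iff g^(18/q) ≢ 1 for every such q.
g = 2: 2^9 ≡ 18; 2^6 ≡ 7 — none is 1, so 2 is a primitive root.
Hence the least primitive root of 19 is 2.

2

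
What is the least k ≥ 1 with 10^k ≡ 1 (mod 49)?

42

ord(10) | φ(49) = φ(7^2) = 7·(7−1) = 42 = 2 · 3 · 7.
Divisors of 42: 1, 2, 3, 6, 7, 14, 21, 42.
Compute 10^d (mod 49) for the divisors d until we hit 1:
10^1 ≡ 10
10^2 ≡ 2
10^3 ≡ 20
10^6 ≡ 8
10^7 ≡ 31
10^14 ≡ 30
10^21 ≡ 48
10^42 ≡ 1
Hence ord(10) = 42.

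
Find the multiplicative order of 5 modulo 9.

6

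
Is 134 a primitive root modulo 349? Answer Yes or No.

φ(349) = 349 − 1 = 348 = 2^2 · 3 · 29.
134 is a primitive root mod 349 iff 134^(φ(349)/q) ≢ 1 for every prime q | φ(349), i.e. q ∈ {2, 3, 29}.
134^174 ≡ 348 (mod 349)  [q = 2: ≢ 1 ✓]
134^116 ≡ 226 (mod 349)  [q = 3: ≢ 1 ✓]
134^12 ≡ 304 (mod 349)  [q = 29: ≢ 1 ✓]
None equal 1, so ord_349(134) = 348: 134 is a primitive root.

Yes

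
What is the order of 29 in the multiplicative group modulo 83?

41

ord(29) | φ(83) = 83 − 1 = 82 = 2 · 41.
Divisors of 82: 1, 2, 41, 82.
Evaluate successive powers at the divisors of 82:
29^1 ≡ 29 (mod 83)
29^2 ≡ 11 (mod 83)
29^41 ≡ 1 (mod 83) ✓
Hence ord(29) = 41.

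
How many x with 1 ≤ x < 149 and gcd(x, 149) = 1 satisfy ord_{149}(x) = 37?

φ(149) = 149 − 1 = 148 = 2^2 · 37.
Since (Z/149Z)^× is cyclic of order 148, the number of elements of order d is φ(d) when d | 148 and 0 otherwise.
37 | 148, and φ(37) = 37 − 1 = 36.

36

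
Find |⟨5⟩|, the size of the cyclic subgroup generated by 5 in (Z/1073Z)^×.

The order of 5 must divide φ(1073) = φ(29·37) = (29−1)·(37−1) = 28·36 = 1008 = 2^4 · 3^2 · 7.
Divisors of 1008: 1, 2, 3, 4, 6, 7, 8, 9, 12, 14, 16, 18, 21, 24, 28, 36, 42, 48, 56, 63, 72, 84, 112, 126, 144, 168, 252, 336, 504, 1008.
Evaluate successive powers at the divisors of 1008:
5^1 ≡ 5 (mod 1073)
5^2 ≡ 25 (mod 1073)
5^3 ≡ 125 (mod 1073)
5^4 ≡ 625 (mod 1073)
5^6 ≡ 603 (mod 1073)
5^7 ≡ 869 (mod 1073)
5^8 ≡ 53 (mod 1073)
5^9 ≡ 265 (mod 1073)
5^12 ≡ 935 (mod 1073)
5^14 ≡ 842 (mod 1073)
5^16 ≡ 663 (mod 1073)
5^18 ≡ 480 (mod 1073)
5^21 ≡ 985 (mod 1073)
5^24 ≡ 803 (mod 1073)
5^28 ≡ 784 (mod 1073)
5^36 ≡ 778 (mod 1073)
5^42 ≡ 233 (mod 1073)
5^48 ≡ 1009 (mod 1073)
5^56 ≡ 900 (mod 1073)
5^63 ≡ 956 (mod 1073)
5^72 ≡ 112 (mod 1073)
5^84 ≡ 639 (mod 1073)
5^112 ≡ 958 (mod 1073)
5^126 ≡ 813 (mod 1073)
5^144 ≡ 741 (mod 1073)
5^168 ≡ 581 (mod 1073)
5^252 ≡ 1 (mod 1073) ✓
So ord_1073(5) = 252.

252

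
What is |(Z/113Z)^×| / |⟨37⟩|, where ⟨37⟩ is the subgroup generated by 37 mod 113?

By Lagrange's theorem, ord_113(37) divides φ(113) = 113 − 1 = 112 = 2^4 · 7.
Divisors of 112: 1, 2, 4, 7, 8, 14, 16, 28, 56, 112.
Compute 37^d (mod 113) for the divisors d until we hit 1:
37^1 ≡ 37 (mod 113)
37^2 ≡ 13 (mod 113)
37^4 ≡ 56 (mod 113)
37^7 ≡ 42 (mod 113)
37^8 ≡ 85 (mod 113)
37^14 ≡ 69 (mod 113)
37^16 ≡ 106 (mod 113)
37^28 ≡ 15 (mod 113)
37^56 ≡ 112 (mod 113)
37^112 ≡ 1 (mod 113) ✓
Thus |⟨37⟩| = ord(37) = 112.
Index = |(Z/113Z)^×| / |⟨37⟩| = 112 / 112 = 1.

1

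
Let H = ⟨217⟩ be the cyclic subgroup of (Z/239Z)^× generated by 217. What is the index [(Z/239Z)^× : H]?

ord(217) | φ(239) = 239 − 1 = 238 = 2 · 7 · 17.
Divisors of 238: 1, 2, 7, 14, 17, 34, 119, 238.
Test each divisor d:
217^1 ≡ 217 (mod 239)
217^2 ≡ 6 (mod 239)
217^7 ≡ 28 (mod 239)
217^14 ≡ 67 (mod 239)
217^17 ≡ 238 (mod 239)
217^34 ≡ 1 (mod 239) ✓
Thus |⟨217⟩| = ord(217) = 34.
Index = |(Z/239Z)^×| / |⟨217⟩| = 238 / 34 = 7.

7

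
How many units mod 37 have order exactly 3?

2

φ(37) = 37 − 1 = 36 = 2^2 · 3^2.
(Z/37Z)^× is cyclic (|G| = 36); a cyclic group of order m has exactly φ(d) elements of each order d | m, and none otherwise.
3 | 36, and φ(3) = 3 − 1 = 2.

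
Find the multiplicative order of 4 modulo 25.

The order of 4 must divide φ(25) = φ(5^2) = 5·(5−1) = 20 = 2^2 · 5.
Divisors of 20: 1, 2, 4, 5, 10, 20.
Test each divisor d:
4^1 ≡ 4 (mod 25)
4^2 ≡ 16 (mod 25)
4^4 ≡ 6 (mod 25)
4^5 ≡ 24 (mod 25)
4^10 ≡ 1 (mod 25) ✓
The smallest such exponent is 10, so the order of 4 is 10.

10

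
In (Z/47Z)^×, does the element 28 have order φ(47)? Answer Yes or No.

No

φ(47) = 47 − 1 = 46 = 2 · 23.
Test 28^(46/q) mod 47 for each prime factor q of 46:
28^23 ≡ 1 (mod 47)  [q = 2: ≡ 1 ✗]
28^2 ≡ 32 (mod 47)  [q = 23: ≢ 1 ✓]
28^23 ≡ 1 shows ord(28) | 23, strictly less than φ(47); not a primitive root.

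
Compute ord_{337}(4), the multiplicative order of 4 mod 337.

By Lagrange's theorem, ord_337(4) divides φ(337) = 337 − 1 = 336 = 2^4 · 3 · 7.
Divisors of 336: 1, 2, 3, 4, 6, 7, 8, 12, 14, 16, 21, 24, 28, 42, 48, 56, 84, 112, 168, 336.
Test each divisor d:
4^1 ≡ 4 (mod 337)
4^2 ≡ 16 (mod 337)
4^3 ≡ 64 (mod 337)
4^4 ≡ 256 (mod 337)
4^6 ≡ 52 (mod 337)
4^7 ≡ 208 (mod 337)
4^8 ≡ 158 (mod 337)
4^12 ≡ 8 (mod 337)
4^14 ≡ 128 (mod 337)
4^16 ≡ 26 (mod 337)
4^21 ≡ 1 (mod 337) ✓
Therefore the multiplicative order of 4 modulo 337 is 21.

21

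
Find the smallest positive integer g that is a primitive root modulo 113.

φ(113) = 113 − 1 = 112 = 2^4 · 7.
Test candidates g = 2, 3, … against the prime factors q ∈ {2, 7} of φ(113): g is a generator iff g^(112/q) ≢ 1 for every such q.
g = 2: 2^56 ≡ 1 — hits 1, so not a primitive root.
g = 3: 3^56 ≡ 112; 3^16 ≡ 49 — none is 1, so 3 is a primitive root.
So 3 is the smallest generator of (Z/113Z)^×.

3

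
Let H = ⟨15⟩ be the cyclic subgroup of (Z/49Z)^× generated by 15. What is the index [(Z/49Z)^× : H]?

6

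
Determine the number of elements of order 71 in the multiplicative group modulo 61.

0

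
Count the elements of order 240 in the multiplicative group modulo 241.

64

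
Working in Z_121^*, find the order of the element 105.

By Lagrange's theorem, ord_121(105) divides φ(121) = φ(11^2) = 11·(11−1) = 110 = 2 · 5 · 11.
Divisors of 110: 1, 2, 5, 10, 11, 22, 55, 110.
Test each divisor d:
105^1 ≡ 105 (mod 121)
105^2 ≡ 14 (mod 121)
105^5 ≡ 10 (mod 121)
105^10 ≡ 100 (mod 121)
105^11 ≡ 94 (mod 121)
105^22 ≡ 3 (mod 121)
105^55 ≡ 120 (mod 121)
105^110 ≡ 1 (mod 121) ✓
The smallest such exponent is 110, so the order of 105 is 110.

110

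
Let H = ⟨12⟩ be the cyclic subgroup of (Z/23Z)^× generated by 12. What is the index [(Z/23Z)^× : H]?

The order of 12 must divide φ(23) = 23 − 1 = 22 = 2 · 11.
Divisors of 22: 1, 2, 11, 22.
Check 12^d mod 23 for each divisor in increasing order:
12^1 ≡ 12
12^2 ≡ 6
12^11 ≡ 1
Thus |⟨12⟩| = ord(12) = 11.
The index is φ(23) / ord(12) = 22 / 11 = 2.

2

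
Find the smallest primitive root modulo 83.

2

φ(83) = 83 − 1 = 82 = 2 · 41.
g is a primitive root iff g^(82/q) ≢ 1 (mod 83) for each prime q ∈ {2, 41}.
g = 2: 2^41 ≡ 82; 2^2 ≡ 4 — none is 1, so 2 is a primitive root.
The smallest primitive root modulo 83 is 2.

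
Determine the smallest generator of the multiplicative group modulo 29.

φ(29) = 29 − 1 = 28 = 2^2 · 7.
g is a primitive root iff g^(28/q) ≢ 1 (mod 29) for each prime q ∈ {2, 7}.
g = 2: 2^14 ≡ 28; 2^4 ≡ 16 — none is 1, so 2 is a primitive root.
So 2 is the smallest generator of (Z/29Z)^×.

2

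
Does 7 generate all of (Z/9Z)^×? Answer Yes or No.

No

φ(9) = φ(3^2) = 3·(3−1) = 6 = 2 · 3.
It suffices to check that the order of 7 is not a proper divisor of 6: compute 7^(6/q) for q ∈ {2, 3}.
7^3 ≡ 1 (mod 9)  [q = 2: ≡ 1 ✗]
7^2 ≡ 4 (mod 9)  [q = 3: ≢ 1 ✓]
The check at q = 2 fails, so 7 generates a proper subgroup.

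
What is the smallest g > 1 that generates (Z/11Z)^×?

2

φ(11) = 11 − 1 = 10 = 2 · 5.
g is a primitive root iff g^(10/q) ≢ 1 (mod 11) for each prime q ∈ {2, 5}.
g = 2: 2^5 ≡ 10; 2^2 ≡ 4 — none is 1, so 2 is a primitive root.
Hence the least primitive root of 11 is 2.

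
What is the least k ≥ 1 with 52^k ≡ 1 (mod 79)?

13

Since 52 ∈ (Z/79Z)^×, its order divides φ(79) = 79 − 1 = 78 = 2 · 3 · 13.
Divisors of 78: 1, 2, 3, 6, 13, 26, 39, 78.
Compute 52^d (mod 79) for the divisors d until we hit 1:
52^1 ≡ 52 (mod 79)
52^2 ≡ 18 (mod 79)
52^3 ≡ 67 (mod 79)
52^6 ≡ 65 (mod 79)
52^13 ≡ 1 (mod 79) ✓
The smallest such exponent is 13, so the order of 52 is 13.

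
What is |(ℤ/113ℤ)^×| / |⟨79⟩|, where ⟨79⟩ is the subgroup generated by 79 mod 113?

1

The order of 79 must divide φ(113) = 113 − 1 = 112 = 2^4 · 7.
Divisors of 112: 1, 2, 4, 7, 8, 14, 16, 28, 56, 112.
Test each divisor d:
79^1 ≡ 79
79^2 ≡ 26
79^4 ≡ 111
79^7 ≡ 73
79^8 ≡ 4
79^14 ≡ 18
79^16 ≡ 16
79^28 ≡ 98
79^56 ≡ 112
79^112 ≡ 1
The order of 79 is 112, so the subgroup it generates has 112 elements.
Index = |(Z/113Z)^×| / |⟨79⟩| = 112 / 112 = 1.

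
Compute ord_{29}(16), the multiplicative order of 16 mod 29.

7

By Lagrange's theorem, ord_29(16) divides φ(29) = 29 − 1 = 28 = 2^2 · 7.
Divisors of 28: 1, 2, 4, 7, 14, 28.
Evaluate successive powers at the divisors of 28:
16^1 ≡ 16 (mod 29)
16^2 ≡ 24 (mod 29)
16^4 ≡ 25 (mod 29)
16^7 ≡ 1 (mod 29) ✓
Hence ord(16) = 7.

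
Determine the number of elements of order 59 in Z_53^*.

φ(53) = 53 − 1 = 52 = 2^2 · 13.
In a cyclic group of order 52, there are φ(d) elements of order d for each divisor d of 52, and zero for non-divisors.
Here 52 is not a multiple of 59, so there are no elements of order 59.

0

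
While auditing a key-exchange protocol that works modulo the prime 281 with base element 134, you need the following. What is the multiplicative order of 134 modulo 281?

Since 134 ∈ (Z/281Z)^×, its order divides φ(281) = 281 − 1 = 280 = 2^3 · 5 · 7.
Divisors of 280: 1, 2, 4, 5, 7, 8, 10, 14, 20, 28, 35, 40, 56, 70, 140, 280.
Check 134^d mod 281 for each divisor in increasing order:
134^1 ≡ 134
134^2 ≡ 253
134^4 ≡ 222
134^5 ≡ 243
134^7 ≡ 221
134^8 ≡ 109
134^10 ≡ 39
134^14 ≡ 228
134^20 ≡ 116
134^28 ≡ 280
134^35 ≡ 60
134^40 ≡ 249
134^56 ≡ 1
Therefore the multiplicative order of 134 modulo 281 is 56.

56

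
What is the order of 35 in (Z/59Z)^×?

By Lagrange's theorem, ord_59(35) divides φ(59) = 59 − 1 = 58 = 2 · 29.
Divisors of 58: 1, 2, 29, 58.
Compute 35^d (mod 59) for the divisors d until we hit 1:
35^1 ≡ 35
35^2 ≡ 45
35^29 ≡ 1
Hence ord(35) = 29.

29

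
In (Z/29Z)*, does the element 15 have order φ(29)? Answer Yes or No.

Yes

φ(29) = 29 − 1 = 28 = 2^2 · 7.
Test 15^(28/q) mod 29 for each prime factor q of 28:
15^14 ≡ 28 (mod 29)  [q = 2: ≢ 1 ✓]
15^4 ≡ 20 (mod 29)  [q = 7: ≢ 1 ✓]
None equal 1, so ord_29(15) = 28: 15 is a primitive root.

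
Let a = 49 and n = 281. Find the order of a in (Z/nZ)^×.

10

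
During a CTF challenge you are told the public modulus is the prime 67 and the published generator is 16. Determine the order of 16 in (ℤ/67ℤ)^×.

33

The order of 16 must divide φ(67) = 67 − 1 = 66 = 2 · 3 · 11.
Divisors of 66: 1, 2, 3, 6, 11, 22, 33, 66.
Compute 16^d (mod 67) for the divisors d until we hit 1:
16^1 ≡ 16
16^2 ≡ 55
16^3 ≡ 9
16^6 ≡ 14
16^11 ≡ 29
16^22 ≡ 37
16^33 ≡ 1
Therefore the multiplicative order of 16 modulo 67 is 33.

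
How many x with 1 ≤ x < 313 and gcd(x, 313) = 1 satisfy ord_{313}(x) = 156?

φ(313) = 313 − 1 = 312 = 2^3 · 3 · 13.
In a cyclic group of order 312, there are φ(d) elements of order d for each divisor d of 312, and zero for non-divisors.
156 = 2^2 · 3 · 13 divides 312, and φ(156) = 48.

48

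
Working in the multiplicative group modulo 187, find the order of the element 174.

ord(174) | φ(187) = φ(11·17) = (11−1)·(17−1) = 10·16 = 160 = 2^5 · 5.
Divisors of 160: 1, 2, 4, 5, 8, 10, 16, 20, 32, 40, 80, 160.
Evaluate successive powers at the divisors of 160:
174^1 ≡ 174
174^2 ≡ 169
174^4 ≡ 137
174^5 ≡ 89
174^8 ≡ 69
174^10 ≡ 67
174^16 ≡ 86
174^20 ≡ 1
So ord_187(174) = 20.

20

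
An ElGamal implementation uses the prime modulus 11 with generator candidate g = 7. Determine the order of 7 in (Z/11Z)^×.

10

Since 7 ∈ (Z/11Z)^×, its order divides φ(11) = 11 − 1 = 10 = 2 · 5.
Divisors of 10: 1, 2, 5, 10.
Evaluate successive powers at the divisors of 10:
7^1 ≡ 7
7^2 ≡ 5
7^5 ≡ 10
7^10 ≡ 1
Therefore the multiplicative order of 7 modulo 11 is 10.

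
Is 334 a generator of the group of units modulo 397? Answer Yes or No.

No

φ(397) = 397 − 1 = 396 = 2^2 · 3^2 · 11.
It suffices to check that the order of 334 is not a proper divisor of 396: compute 334^(396/q) for q ∈ {2, 3, 11}.
334^198 ≡ 396 (mod 397)  [q = 2: ≢ 1 ✓]
334^132 ≡ 1 (mod 397)  [q = 3: ≡ 1 ✗]
334^36 ≡ 1 (mod 397)  [q = 11: ≡ 1 ✗]
334^132 ≡ 1 shows ord(334) | 132, strictly less than φ(397); not a primitive root.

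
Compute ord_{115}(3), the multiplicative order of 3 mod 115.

ord(3) | φ(115) = φ(5·23) = (5−1)·(23−1) = 4·22 = 88 = 2^3 · 11.
Divisors of 88: 1, 2, 4, 8, 11, 22, 44, 88.
Compute 3^d (mod 115) for the divisors d until we hit 1:
3^1 ≡ 3 (mod 115)
3^2 ≡ 9 (mod 115)
3^4 ≡ 81 (mod 115)
3^8 ≡ 6 (mod 115)
3^11 ≡ 47 (mod 115)
3^22 ≡ 24 (mod 115)
3^44 ≡ 1 (mod 115) ✓
So ord_115(3) = 44.

44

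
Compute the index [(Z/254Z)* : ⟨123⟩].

The order of 123 must divide φ(254) = φ(2)·φ(127) = 1·126 = 126 = 2 · 3^2 · 7.
Divisors of 126: 1, 2, 3, 6, 7, 9, 14, 18, 21, 42, 63, 126.
Evaluate successive powers at the divisors of 126:
123^1 ≡ 123 (mod 254)
123^2 ≡ 143 (mod 254)
123^3 ≡ 63 (mod 254)
123^6 ≡ 159 (mod 254)
123^7 ≡ 253 (mod 254)
123^9 ≡ 111 (mod 254)
123^14 ≡ 1 (mod 254) ✓
The order of 123 is 14, so the subgroup it generates has 14 elements.
[(Z/254Z)^× : ⟨123⟩] = 126/14 = 9.

9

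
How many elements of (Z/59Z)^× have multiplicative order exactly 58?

φ(59) = 59 − 1 = 58 = 2 · 29.
In a cyclic group of order 58, there are φ(d) elements of order d for each divisor d of 58, and zero for non-divisors.
58 = 2 · 29 divides 58, and φ(58) = 28.

28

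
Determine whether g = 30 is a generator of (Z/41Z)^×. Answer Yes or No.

Yes

φ(41) = 41 − 1 = 40 = 2^3 · 5.
An element g generates (Z/41Z)^× iff g^(40/q) ≢ 1 (mod 41) for each prime q ∈ {2, 5}.
30^20 ≡ 40 (mod 41)  [q = 2: ≢ 1 ✓]
30^8 ≡ 16 (mod 41)  [q = 5: ≢ 1 ✓]
All checks pass, so 30 has order 40 and is a primitive root modulo 41.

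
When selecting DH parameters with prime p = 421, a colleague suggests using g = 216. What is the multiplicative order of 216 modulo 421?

28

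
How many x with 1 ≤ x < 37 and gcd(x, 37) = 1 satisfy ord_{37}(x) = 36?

12

φ(37) = 37 − 1 = 36 = 2^2 · 3^2.
(Z/37Z)^× is cyclic (|G| = 36); a cyclic group of order m has exactly φ(d) elements of each order d | m, and none otherwise.
36 = 2^2 · 3^2 divides 36, and φ(36) = 12.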